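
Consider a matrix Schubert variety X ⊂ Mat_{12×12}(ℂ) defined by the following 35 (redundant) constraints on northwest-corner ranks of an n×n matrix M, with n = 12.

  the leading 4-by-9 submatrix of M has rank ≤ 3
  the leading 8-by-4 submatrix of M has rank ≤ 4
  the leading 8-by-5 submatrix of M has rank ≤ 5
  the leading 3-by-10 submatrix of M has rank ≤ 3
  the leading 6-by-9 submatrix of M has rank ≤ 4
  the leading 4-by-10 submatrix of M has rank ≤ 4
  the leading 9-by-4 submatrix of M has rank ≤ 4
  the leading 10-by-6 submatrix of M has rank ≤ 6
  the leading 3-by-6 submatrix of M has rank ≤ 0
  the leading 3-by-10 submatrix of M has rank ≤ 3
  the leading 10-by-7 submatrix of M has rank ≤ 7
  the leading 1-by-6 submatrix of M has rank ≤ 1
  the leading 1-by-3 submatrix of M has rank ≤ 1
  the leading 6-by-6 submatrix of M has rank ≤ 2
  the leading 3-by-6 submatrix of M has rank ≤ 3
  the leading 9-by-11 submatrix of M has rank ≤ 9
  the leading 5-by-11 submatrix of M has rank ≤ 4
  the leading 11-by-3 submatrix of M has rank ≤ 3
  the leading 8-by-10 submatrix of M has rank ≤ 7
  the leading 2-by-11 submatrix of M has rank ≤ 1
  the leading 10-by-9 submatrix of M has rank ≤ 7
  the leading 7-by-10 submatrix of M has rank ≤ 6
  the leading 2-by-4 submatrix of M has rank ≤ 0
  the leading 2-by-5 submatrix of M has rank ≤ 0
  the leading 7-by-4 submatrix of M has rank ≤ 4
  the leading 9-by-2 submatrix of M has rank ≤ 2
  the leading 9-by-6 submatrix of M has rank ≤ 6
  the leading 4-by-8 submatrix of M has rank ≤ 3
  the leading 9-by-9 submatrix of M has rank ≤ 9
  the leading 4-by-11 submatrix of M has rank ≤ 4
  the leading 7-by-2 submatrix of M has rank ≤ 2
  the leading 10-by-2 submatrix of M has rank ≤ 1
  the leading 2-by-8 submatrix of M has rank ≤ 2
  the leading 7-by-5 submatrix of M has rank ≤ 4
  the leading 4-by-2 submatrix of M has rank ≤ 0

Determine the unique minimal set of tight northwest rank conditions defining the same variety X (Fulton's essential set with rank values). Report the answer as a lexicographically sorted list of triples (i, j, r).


Computing R[i][j] = min implied NW-rank bound (n=12, 35 conditions):

  0 | 0 | 0 | 0 | 0 | 0 | 1 | 1 | 1 | 1 | 1 | 1
  0 | 0 | 0 | 0 | 0 | 0 | 1 | 1 | 1 | 1 | 1 | 2
  0 | 0 | 0 | 0 | 0 | 0 | 1 | 2 | 2 | 2 | 2 | 3
  0 | 0 | 1 | 1 | 1 | 1 | 2 | 3 | 3 | 3 | 3 | 4
  1 | 1 | 2 | 2 | 2 | 2 | 3 | 4 | 4 | 4 | 4 | 5
  1 | 1 | 2 | 2 | 2 | 2 | 3 | 4 | 4 | 5 | 5 | 6
  1 | 1 | 2 | 3 | 3 | 3 | 4 | 5 | 5 | 6 | 6 | 7
  1 | 1 | 2 | 3 | 4 | 4 | 5 | 6 | 6 | 7 | 7 | 8
  1 | 1 | 2 | 3 | 4 | 5 | 6 | 7 | 7 | 8 | 8 | 9
  1 | 1 | 2 | 3 | 4 | 5 | 6 | 7 | 7 | 8 | 9 | 10
  1 | 2 | 3 | 4 | 5 | 6 | 7 | 8 | 8 | 9 | 10 | 11
  1 | 2 | 3 | 4 | 5 | 6 | 7 | 8 | 9 | 10 | 11 | 12

reading off 1-entries of Δ²R: w = (7, 12, 8, 3, 1, 10, 4, 5, 6, 11, 2, 9).

Rothe diagram D(w) (34 cells), 7 SE-corners (essential conditions):

[(2, 11, 1), (3, 6, 0), (4, 2, 0), (6, 6, 2), (6, 9, 4), (10, 2, 1), (10, 9, 7)]


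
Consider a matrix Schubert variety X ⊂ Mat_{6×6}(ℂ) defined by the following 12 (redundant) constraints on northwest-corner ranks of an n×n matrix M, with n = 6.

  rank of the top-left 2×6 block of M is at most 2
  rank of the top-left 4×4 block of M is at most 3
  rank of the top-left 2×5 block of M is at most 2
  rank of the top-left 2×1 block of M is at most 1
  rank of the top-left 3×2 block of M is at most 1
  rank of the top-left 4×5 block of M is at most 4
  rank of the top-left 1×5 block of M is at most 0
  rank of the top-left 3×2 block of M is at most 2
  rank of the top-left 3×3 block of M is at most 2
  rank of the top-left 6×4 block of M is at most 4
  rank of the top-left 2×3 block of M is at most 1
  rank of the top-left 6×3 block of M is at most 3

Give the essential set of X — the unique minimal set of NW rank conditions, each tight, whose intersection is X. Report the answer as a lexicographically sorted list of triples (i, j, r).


Computing R[i][j] = min implied NW-rank bound (n=6, 12 conditions):

  row 1: 0 | 0 | 0 | 0 | 0 | 1
  row 2: 1 | 1 | 1 | 1 | 1 | 2
  row 3: 1 | 1 | 2 | 2 | 2 | 3
  row 4: 1 | 2 | 3 | 3 | 3 | 4
  row 5: 1 | 2 | 3 | 4 | 4 | 5
  row 6: 1 | 2 | 3 | 4 | 5 | 6

the unique w with this rank table is (6, 1, 3, 2, 4, 5).

Rothe diagram D(w) (6 cells), 2 SE-corners (essential conditions):

[(1, 5, 0), (3, 2, 1)]


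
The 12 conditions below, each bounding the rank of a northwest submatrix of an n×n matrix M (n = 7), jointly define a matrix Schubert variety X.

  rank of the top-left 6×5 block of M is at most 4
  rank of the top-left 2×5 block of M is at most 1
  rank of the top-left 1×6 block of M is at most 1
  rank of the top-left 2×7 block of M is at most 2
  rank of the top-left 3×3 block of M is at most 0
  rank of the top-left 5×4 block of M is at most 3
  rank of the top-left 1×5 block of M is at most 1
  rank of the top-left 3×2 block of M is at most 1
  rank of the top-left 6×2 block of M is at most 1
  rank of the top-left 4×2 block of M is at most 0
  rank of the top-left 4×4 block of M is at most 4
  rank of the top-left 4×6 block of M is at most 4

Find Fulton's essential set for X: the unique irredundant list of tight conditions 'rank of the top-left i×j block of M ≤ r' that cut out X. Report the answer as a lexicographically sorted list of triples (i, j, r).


Propagating the 12 rank bounds to every northwest block:

  row 1: 0 0 0 1 1 1 1
  row 2: 0 0 0 1 1 2 2
  row 3: 0 0 0 1 2 3 3
  row 4: 0 0 1 2 3 4 4
  row 5: 1 1 2 3 4 5 5
  row 6: 1 1 2 3 4 5 6
  row 7: 1 2 3 4 5 6 7

second differences of R give the permutation w = (4, 6, 5, 3, 1, 7, 2).

D(w) has 13 cells with 4 SE-corners; essential set:

[(2, 5, 1), (3, 3, 0), (4, 2, 0), (6, 2, 1)]


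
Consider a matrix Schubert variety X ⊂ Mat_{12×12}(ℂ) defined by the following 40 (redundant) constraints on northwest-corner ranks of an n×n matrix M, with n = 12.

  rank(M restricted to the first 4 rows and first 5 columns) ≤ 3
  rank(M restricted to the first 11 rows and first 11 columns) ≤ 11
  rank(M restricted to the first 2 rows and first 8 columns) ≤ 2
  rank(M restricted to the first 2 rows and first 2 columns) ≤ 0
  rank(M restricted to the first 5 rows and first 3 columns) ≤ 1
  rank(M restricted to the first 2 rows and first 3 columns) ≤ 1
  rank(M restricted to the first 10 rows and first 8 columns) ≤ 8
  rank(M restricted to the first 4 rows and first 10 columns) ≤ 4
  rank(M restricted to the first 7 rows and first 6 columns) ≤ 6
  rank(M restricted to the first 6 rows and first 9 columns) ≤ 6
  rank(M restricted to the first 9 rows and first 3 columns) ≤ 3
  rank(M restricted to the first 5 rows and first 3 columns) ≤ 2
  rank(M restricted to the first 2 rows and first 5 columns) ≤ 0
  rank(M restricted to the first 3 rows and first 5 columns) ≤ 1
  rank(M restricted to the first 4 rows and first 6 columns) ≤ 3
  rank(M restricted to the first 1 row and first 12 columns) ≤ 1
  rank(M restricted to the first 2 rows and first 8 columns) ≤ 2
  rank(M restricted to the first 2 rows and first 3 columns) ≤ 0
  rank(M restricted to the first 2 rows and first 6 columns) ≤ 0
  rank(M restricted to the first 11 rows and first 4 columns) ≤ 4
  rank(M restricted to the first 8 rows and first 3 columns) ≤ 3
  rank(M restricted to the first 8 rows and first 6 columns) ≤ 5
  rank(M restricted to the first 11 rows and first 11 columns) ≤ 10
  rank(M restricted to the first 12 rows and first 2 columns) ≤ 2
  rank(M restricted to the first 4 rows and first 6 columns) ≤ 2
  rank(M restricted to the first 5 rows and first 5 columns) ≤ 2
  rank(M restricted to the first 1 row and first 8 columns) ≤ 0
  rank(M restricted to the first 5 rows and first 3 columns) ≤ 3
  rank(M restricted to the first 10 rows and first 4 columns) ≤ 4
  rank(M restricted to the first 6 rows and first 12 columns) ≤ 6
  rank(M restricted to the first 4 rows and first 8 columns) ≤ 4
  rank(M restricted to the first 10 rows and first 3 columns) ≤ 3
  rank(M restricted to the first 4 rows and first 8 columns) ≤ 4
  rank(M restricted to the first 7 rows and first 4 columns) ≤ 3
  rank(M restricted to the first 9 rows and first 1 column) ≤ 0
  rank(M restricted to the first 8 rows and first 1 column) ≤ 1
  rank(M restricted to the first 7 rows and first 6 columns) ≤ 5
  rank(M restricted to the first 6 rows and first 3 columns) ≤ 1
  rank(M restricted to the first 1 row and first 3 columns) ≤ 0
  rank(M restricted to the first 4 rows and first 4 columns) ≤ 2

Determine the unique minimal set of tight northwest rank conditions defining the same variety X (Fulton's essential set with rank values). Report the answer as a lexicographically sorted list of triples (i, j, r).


Rank table r_w(12×12) implied by the 40 constraints:

  R[1]: 0 0 0 0 0 0 0 0 1 1 1 1
  R[2]: 0 0 0 0 0 0 1 1 2 2 2 2
  R[3]: 0 1 1 1 1 1 2 2 3 3 3 3
  R[4]: 0 1 1 2 2 2 3 3 4 4 4 4
  R[5]: 0 1 1 2 2 3 4 4 5 5 5 5
  R[6]: 0 1 1 2 3 4 5 5 6 6 6 6
  R[7]: 0 1 2 3 4 5 6 6 7 7 7 7
  R[8]: 0 1 2 3 4 5 6 7 8 8 8 8
  R[9]: 0 1 2 3 4 5 6 7 8 9 9 9
  R[10]: 1 2 3 4 5 6 7 8 9 10 10 10
  R[11]: 1 2 3 4 5 6 7 8 9 10 10 11
  R[12]: 1 2 3 4 5 6 7 8 9 10 11 12

hence w(1..12) = (9, 7, 2, 4, 6, 5, 3, 8, 10, 1, 12, 11).

D(w) has 26 cells with 6 SE-corners; essential set:

[(1, 8, 0), (2, 6, 0), (5, 5, 2), (6, 3, 1), (9, 1, 0), (11, 11, 10)]


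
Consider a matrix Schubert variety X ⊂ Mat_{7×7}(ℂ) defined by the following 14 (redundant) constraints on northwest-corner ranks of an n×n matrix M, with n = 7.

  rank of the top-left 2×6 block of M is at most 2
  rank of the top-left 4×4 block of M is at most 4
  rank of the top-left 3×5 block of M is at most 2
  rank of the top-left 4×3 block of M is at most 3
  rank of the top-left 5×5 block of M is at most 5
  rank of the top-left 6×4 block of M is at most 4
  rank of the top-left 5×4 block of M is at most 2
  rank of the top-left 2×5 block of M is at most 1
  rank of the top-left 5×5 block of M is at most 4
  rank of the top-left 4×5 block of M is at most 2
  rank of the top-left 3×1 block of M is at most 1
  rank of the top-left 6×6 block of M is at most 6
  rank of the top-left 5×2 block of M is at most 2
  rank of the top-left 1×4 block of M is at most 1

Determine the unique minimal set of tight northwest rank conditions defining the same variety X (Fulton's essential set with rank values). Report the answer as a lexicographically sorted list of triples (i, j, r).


Rank table r_w(7×7) implied by the 14 constraints:

  R[1]: 1  1  1  1  1  1  1
  R[2]: 1  1  1  1  1  2  2
  R[3]: 1  2  2  2  2  3  3
  R[4]: 1  2  2  2  2  3  4
  R[5]: 1  2  2  2  3  4  5
  R[6]: 1  2  3  3  4  5  6
  R[7]: 1  2  3  4  5  6  7

so w = (1, 6, 2, 7, 5, 3, 4).

Fulton essential set (3 of the 9 Rothe cells):

[(2, 5, 1), (4, 5, 2), (5, 4, 2)]


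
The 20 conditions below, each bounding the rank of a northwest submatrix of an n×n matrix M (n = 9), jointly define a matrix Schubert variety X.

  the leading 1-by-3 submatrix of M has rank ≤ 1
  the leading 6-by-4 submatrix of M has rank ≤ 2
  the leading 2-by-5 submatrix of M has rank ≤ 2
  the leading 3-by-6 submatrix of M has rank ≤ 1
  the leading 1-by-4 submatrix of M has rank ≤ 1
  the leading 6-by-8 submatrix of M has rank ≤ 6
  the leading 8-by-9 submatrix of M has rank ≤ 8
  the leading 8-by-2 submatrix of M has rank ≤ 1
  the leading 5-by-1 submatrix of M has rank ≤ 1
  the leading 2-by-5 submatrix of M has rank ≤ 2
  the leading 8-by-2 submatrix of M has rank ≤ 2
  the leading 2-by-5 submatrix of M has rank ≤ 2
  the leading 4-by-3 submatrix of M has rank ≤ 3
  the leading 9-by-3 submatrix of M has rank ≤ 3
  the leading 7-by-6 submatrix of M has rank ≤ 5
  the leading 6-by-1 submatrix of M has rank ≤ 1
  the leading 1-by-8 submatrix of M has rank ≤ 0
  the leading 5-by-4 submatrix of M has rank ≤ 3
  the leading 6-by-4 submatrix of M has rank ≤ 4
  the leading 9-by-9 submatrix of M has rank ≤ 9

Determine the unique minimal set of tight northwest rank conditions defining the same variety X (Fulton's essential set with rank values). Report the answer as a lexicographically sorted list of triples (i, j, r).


Computing R[i][j] = min implied NW-rank bound (n=9, 20 conditions):

  R[1]: 0 0 0 0 0 0 0 0 1
  R[2]: 1 1 1 1 1 1 1 1 2
  R[3]: 1 1 1 1 1 1 2 2 3
  R[4]: 1 1 2 2 2 2 3 3 4
  R[5]: 1 1 2 2 3 3 4 4 5
  R[6]: 1 1 2 2 3 4 5 5 6
  R[7]: 1 1 2 3 4 5 6 6 7
  R[8]: 1 1 2 3 4 5 6 7 8
  R[9]: 1 2 3 4 5 6 7 8 9

second differences of R give the permutation w = (9, 1, 7, 3, 5, 6, 4, 8, 2).

|D(w)|=20, |Ess(w)|=4:

[(1, 8, 0), (3, 6, 1), (6, 4, 2), (8, 2, 1)]


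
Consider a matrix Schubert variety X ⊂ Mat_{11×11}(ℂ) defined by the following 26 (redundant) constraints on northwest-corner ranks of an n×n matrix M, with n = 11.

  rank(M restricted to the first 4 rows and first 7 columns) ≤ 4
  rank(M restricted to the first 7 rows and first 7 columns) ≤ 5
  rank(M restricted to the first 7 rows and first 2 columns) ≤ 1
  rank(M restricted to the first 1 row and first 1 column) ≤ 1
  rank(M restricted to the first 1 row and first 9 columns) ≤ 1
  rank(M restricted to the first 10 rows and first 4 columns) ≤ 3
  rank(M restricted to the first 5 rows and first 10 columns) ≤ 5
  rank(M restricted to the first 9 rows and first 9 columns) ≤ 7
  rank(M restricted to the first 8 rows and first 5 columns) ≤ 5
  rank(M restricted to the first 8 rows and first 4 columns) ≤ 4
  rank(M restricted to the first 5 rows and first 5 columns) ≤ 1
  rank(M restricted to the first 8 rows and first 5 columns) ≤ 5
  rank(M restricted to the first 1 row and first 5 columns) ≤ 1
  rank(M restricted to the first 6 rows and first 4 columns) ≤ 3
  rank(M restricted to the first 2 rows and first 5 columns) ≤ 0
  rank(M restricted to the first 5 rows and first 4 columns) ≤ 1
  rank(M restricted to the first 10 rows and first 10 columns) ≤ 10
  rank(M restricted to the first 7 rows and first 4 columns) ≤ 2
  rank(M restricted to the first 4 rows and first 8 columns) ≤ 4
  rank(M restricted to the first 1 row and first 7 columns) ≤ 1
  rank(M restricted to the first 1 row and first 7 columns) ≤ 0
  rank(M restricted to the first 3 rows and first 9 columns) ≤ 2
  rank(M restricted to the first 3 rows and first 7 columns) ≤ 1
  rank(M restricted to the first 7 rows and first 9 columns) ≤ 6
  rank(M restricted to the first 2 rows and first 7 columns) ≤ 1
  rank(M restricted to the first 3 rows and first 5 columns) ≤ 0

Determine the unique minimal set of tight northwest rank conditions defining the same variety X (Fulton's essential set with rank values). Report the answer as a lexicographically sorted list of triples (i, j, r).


Computing R[i][j] = min implied NW-rank bound (n=11, 26 conditions):

  R[1]: 0 | 0 | 0 | 0 | 0 | 0 | 0 | 1 | 1 | 1 | 1
  R[2]: 0 | 0 | 0 | 0 | 0 | 1 | 1 | 2 | 2 | 2 | 2
  R[3]: 0 | 0 | 0 | 0 | 0 | 1 | 1 | 2 | 2 | 3 | 3
  R[4]: 1 | 1 | 1 | 1 | 1 | 2 | 2 | 3 | 3 | 4 | 4
  R[5]: 1 | 1 | 1 | 1 | 1 | 2 | 3 | 4 | 4 | 5 | 5
  R[6]: 1 | 1 | 2 | 2 | 2 | 3 | 4 | 5 | 5 | 6 | 6
  R[7]: 1 | 1 | 2 | 2 | 3 | 4 | 5 | 6 | 6 | 7 | 7
  R[8]: 1 | 2 | 3 | 3 | 4 | 5 | 6 | 7 | 7 | 8 | 8
  R[9]: 1 | 2 | 3 | 3 | 4 | 5 | 6 | 7 | 7 | 8 | 9
  R[10]: 1 | 2 | 3 | 3 | 4 | 5 | 6 | 7 | 8 | 9 | 10
  R[11]: 1 | 2 | 3 | 4 | 5 | 6 | 7 | 8 | 9 | 10 | 11

hence w(1..11) = (8, 6, 10, 1, 7, 3, 5, 2, 11, 9, 4).

|D(w)|=29, |Ess(w)|=9:

[(1, 7, 0), (3, 5, 0), (3, 7, 1), (3, 9, 2), (5, 5, 1), (7, 2, 1), (7, 4, 2), (9, 9, 7), (10, 4, 3)]


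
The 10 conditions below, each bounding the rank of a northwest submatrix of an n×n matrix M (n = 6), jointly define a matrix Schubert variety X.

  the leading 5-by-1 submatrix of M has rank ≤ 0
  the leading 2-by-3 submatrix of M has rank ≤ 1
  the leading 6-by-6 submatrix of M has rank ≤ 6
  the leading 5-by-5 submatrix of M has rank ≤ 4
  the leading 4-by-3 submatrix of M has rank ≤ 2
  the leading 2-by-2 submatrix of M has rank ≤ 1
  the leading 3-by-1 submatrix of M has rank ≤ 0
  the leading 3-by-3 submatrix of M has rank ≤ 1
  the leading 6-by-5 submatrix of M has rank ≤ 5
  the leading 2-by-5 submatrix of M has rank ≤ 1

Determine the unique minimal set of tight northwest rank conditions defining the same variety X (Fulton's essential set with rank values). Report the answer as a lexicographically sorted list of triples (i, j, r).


Recovering R(i,j) via the rank-extension bound from the 10 conditions:

  0 | 1 | 1 | 1 | 1 | 1
  0 | 1 | 1 | 1 | 1 | 2
  0 | 1 | 1 | 2 | 2 | 3
  0 | 1 | 2 | 3 | 3 | 4
  0 | 1 | 2 | 3 | 4 | 5
  1 | 2 | 3 | 4 | 5 | 6

the unique w with this rank table is (2, 6, 4, 3, 5, 1).

Rothe diagram D(w) (9 cells), 3 SE-corners (essential conditions):

[(2, 5, 1), (3, 3, 1), (5, 1, 0)]


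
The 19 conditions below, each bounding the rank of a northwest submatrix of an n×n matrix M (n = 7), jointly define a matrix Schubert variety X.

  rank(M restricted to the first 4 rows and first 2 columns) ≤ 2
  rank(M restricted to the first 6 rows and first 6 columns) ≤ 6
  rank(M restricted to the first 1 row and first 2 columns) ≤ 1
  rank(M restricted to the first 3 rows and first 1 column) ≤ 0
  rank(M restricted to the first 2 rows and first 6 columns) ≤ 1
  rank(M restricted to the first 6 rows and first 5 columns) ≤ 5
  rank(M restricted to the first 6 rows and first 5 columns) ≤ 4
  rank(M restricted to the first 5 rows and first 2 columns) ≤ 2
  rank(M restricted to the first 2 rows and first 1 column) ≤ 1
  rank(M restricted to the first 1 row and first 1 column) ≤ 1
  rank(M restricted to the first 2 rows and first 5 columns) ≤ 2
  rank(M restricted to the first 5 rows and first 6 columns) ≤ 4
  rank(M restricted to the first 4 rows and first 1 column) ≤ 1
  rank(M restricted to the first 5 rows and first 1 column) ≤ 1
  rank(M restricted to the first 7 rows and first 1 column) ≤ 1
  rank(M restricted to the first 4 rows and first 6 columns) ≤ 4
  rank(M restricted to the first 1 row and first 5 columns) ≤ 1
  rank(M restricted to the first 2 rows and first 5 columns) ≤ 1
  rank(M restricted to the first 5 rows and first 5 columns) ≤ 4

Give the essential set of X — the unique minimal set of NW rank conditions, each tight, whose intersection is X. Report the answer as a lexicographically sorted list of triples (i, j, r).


Recovering R(i,j) via the rank-extension bound from the 19 conditions:

  i=1: 0, 1, 1, 1, 1, 1, 1
  i=2: 0, 1, 1, 1, 1, 1, 2
  i=3: 0, 1, 2, 2, 2, 2, 3
  i=4: 1, 2, 3, 3, 3, 3, 4
  i=5: 1, 2, 3, 4, 4, 4, 5
  i=6: 1, 2, 3, 4, 4, 5, 6
  i=7: 1, 2, 3, 4, 5, 6, 7

hence w(1..7) = (2, 7, 3, 1, 4, 6, 5).

D(w) has 8 cells with 3 SE-corners; essential set:

[(2, 6, 1), (3, 1, 0), (6, 5, 4)]


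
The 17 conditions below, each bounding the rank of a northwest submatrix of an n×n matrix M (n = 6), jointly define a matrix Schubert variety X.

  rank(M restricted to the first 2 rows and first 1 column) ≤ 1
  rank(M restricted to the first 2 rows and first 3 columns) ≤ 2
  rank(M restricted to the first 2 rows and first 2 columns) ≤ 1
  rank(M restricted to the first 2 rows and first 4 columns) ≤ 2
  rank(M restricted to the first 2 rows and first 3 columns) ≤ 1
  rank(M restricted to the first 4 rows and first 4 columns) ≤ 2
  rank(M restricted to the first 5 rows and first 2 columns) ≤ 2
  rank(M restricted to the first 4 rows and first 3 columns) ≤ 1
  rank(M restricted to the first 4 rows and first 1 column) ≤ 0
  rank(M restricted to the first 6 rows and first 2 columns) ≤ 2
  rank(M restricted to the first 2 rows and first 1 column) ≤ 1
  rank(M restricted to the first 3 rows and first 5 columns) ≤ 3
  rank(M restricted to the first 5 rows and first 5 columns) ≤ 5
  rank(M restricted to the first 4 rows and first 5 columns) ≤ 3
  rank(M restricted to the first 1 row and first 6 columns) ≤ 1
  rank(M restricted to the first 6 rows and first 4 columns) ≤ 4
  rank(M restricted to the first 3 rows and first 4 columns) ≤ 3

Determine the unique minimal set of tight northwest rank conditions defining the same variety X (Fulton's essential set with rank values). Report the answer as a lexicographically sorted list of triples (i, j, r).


Rank table r_w(6×6) implied by the 17 constraints:

  0, 1, 1, 1, 1, 1
  0, 1, 1, 2, 2, 2
  0, 1, 1, 2, 3, 3
  0, 1, 1, 2, 3, 4
  1, 2, 2, 3, 4, 5
  1, 2, 3, 4, 5, 6

second differences of R give the permutation w = (2, 4, 5, 6, 1, 3).

Fulton essential set (2 of the 7 Rothe cells):

[(4, 1, 0), (4, 3, 1)]


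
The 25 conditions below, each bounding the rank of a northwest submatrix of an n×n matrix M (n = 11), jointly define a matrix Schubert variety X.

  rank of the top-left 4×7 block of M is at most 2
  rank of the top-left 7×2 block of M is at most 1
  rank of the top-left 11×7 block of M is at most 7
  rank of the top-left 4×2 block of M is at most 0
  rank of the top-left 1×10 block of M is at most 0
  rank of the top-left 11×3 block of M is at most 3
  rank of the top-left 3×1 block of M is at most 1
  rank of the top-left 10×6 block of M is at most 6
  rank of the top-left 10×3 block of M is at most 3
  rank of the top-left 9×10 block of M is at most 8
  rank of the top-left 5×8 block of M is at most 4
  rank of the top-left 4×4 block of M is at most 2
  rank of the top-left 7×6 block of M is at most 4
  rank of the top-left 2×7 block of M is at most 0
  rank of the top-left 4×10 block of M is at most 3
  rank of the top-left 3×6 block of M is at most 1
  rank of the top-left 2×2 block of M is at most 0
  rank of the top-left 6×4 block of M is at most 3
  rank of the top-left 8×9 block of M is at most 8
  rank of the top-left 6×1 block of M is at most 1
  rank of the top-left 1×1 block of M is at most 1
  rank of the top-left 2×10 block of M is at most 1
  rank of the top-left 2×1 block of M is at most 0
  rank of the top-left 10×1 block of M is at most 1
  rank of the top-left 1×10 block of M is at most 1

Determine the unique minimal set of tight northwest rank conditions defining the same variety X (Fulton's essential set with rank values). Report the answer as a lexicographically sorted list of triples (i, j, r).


Reconstructing r_w from the 25 given conditions:

  row 1: 0, 0, 0, 0, 0, 0, 0, 0, 0, 0, 1
  row 2: 0, 0, 0, 0, 0, 0, 0, 1, 1, 1, 2
  row 3: 0, 0, 1, 1, 1, 1, 1, 2, 2, 2, 3
  row 4: 0, 0, 1, 2, 2, 2, 2, 3, 3, 3, 4
  row 5: 1, 1, 2, 3, 3, 3, 3, 4, 4, 4, 5
  row 6: 1, 1, 2, 3, 4, 4, 4, 5, 5, 5, 6
  row 7: 1, 1, 2, 3, 4, 4, 5, 6, 6, 6, 7
  row 8: 1, 2, 3, 4, 5, 5, 6, 7, 7, 7, 8
  row 9: 1, 2, 3, 4, 5, 6, 7, 8, 8, 8, 9
  row 10: 1, 2, 3, 4, 5, 6, 7, 8, 9, 9, 10
  row 11: 1, 2, 3, 4, 5, 6, 7, 8, 9, 10, 11

hence w(1..11) = (11, 8, 3, 4, 1, 5, 7, 2, 6, 9, 10).

Fulton essential set (5 of the 24 Rothe cells):

[(1, 10, 0), (2, 7, 0), (4, 2, 0), (7, 2, 1), (7, 6, 4)]


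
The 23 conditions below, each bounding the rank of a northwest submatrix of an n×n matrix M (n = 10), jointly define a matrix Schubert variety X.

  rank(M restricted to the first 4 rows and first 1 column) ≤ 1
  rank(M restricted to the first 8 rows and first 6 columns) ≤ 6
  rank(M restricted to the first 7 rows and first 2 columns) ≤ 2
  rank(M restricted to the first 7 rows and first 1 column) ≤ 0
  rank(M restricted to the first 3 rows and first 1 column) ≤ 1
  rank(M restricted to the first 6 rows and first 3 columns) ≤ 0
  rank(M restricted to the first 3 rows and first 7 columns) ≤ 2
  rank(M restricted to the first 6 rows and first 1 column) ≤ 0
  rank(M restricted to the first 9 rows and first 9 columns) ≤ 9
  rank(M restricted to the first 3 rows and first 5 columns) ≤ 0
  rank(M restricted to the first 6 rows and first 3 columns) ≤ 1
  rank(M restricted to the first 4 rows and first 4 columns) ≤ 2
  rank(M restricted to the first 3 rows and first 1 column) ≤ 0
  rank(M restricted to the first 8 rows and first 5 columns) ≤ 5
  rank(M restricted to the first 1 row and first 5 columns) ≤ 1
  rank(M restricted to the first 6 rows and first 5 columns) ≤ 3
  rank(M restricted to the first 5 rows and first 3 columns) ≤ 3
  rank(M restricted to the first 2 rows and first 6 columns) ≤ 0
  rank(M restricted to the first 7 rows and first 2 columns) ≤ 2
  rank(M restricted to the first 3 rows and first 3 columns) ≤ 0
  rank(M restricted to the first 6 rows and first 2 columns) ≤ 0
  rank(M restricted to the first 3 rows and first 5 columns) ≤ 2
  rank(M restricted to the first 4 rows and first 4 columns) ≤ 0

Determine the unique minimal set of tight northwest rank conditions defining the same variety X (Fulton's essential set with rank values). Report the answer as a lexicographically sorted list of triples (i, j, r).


The tightest implied rank at each (i,j), from the 23 conditions:

  0 0 0 0 0 0 1 1 1 1
  0 0 0 0 0 0 1 2 2 2
  0 0 0 0 0 1 2 3 3 3
  0 0 0 0 1 2 3 4 4 4
  0 0 0 1 2 3 4 5 5 5
  0 0 0 1 2 3 4 5 6 6
  0 1 1 2 3 4 5 6 7 7
  1 2 2 3 4 5 6 7 8 8
  1 2 3 4 5 6 7 8 9 9
  1 2 3 4 5 6 7 8 9 10

second differences of R give the permutation w = (7, 8, 6, 5, 4, 9, 2, 1, 3, 10).

Fulton essential set (5 of the 28 Rothe cells):

[(2, 6, 0), (3, 5, 0), (4, 4, 0), (6, 3, 0), (7, 1, 0)]


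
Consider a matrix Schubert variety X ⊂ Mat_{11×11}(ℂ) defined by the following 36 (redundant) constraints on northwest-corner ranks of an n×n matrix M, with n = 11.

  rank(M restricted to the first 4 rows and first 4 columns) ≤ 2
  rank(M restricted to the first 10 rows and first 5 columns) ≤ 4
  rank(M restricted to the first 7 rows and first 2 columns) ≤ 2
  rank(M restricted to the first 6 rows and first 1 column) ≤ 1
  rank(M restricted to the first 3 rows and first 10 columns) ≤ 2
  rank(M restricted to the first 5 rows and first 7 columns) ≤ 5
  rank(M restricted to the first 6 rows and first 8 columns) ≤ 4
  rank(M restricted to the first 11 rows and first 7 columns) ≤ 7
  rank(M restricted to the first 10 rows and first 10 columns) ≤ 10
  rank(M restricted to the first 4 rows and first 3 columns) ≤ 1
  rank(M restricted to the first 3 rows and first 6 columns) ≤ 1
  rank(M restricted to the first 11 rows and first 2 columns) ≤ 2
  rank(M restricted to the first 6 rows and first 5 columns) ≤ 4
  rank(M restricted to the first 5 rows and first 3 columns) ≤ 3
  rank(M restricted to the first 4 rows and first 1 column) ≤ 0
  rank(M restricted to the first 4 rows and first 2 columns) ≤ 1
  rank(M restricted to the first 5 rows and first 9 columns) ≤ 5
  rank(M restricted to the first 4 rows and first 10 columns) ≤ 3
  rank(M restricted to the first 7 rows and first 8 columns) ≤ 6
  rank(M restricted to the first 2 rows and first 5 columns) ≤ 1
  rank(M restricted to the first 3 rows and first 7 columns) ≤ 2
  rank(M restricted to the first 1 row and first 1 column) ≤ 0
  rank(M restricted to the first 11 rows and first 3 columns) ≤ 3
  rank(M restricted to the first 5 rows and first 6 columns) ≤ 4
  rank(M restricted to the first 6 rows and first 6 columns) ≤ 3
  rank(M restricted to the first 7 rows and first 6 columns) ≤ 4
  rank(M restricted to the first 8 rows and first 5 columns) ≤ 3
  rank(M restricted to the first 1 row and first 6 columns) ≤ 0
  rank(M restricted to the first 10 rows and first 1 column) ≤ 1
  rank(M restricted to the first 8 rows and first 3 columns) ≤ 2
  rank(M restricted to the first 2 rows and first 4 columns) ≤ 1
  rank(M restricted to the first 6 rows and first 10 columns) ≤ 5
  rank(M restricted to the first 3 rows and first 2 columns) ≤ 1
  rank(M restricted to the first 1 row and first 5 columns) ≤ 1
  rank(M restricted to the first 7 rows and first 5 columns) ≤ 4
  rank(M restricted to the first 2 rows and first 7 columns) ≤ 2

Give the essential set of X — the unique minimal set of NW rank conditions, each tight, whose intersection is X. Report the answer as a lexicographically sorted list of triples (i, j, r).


Propagating the 36 rank bounds to every northwest block:

  row 1: 0, 0, 0, 0, 0, 0, 1, 1, 1, 1, 1
  row 2: 0, 1, 1, 1, 1, 1, 2, 2, 2, 2, 2
  row 3: 0, 1, 1, 1, 1, 1, 2, 2, 2, 2, 3
  row 4: 0, 1, 1, 2, 2, 2, 3, 3, 3, 3, 4
  row 5: 1, 2, 2, 3, 3, 3, 4, 4, 4, 4, 5
  row 6: 1, 2, 2, 3, 3, 3, 4, 4, 5, 5, 6
  row 7: 1, 2, 2, 3, 3, 4, 5, 5, 6, 6, 7
  row 8: 1, 2, 2, 3, 3, 4, 5, 6, 7, 7, 8
  row 9: 1, 2, 3, 4, 4, 5, 6, 7, 8, 8, 9
  row 10: 1, 2, 3, 4, 4, 5, 6, 7, 8, 9, 10
  row 11: 1, 2, 3, 4, 5, 6, 7, 8, 9, 10, 11

giving w = (7, 2, 11, 4, 1, 9, 6, 8, 3, 10, 5) via Δ²R.

Rothe diagram D(w) (26 cells), 10 SE-corners (essential conditions):

[(1, 6, 0), (3, 6, 1), (3, 10, 2), (4, 1, 0), (4, 3, 1), (6, 6, 3), (6, 8, 4), (8, 3, 2), (8, 5, 3), (10, 5, 4)]


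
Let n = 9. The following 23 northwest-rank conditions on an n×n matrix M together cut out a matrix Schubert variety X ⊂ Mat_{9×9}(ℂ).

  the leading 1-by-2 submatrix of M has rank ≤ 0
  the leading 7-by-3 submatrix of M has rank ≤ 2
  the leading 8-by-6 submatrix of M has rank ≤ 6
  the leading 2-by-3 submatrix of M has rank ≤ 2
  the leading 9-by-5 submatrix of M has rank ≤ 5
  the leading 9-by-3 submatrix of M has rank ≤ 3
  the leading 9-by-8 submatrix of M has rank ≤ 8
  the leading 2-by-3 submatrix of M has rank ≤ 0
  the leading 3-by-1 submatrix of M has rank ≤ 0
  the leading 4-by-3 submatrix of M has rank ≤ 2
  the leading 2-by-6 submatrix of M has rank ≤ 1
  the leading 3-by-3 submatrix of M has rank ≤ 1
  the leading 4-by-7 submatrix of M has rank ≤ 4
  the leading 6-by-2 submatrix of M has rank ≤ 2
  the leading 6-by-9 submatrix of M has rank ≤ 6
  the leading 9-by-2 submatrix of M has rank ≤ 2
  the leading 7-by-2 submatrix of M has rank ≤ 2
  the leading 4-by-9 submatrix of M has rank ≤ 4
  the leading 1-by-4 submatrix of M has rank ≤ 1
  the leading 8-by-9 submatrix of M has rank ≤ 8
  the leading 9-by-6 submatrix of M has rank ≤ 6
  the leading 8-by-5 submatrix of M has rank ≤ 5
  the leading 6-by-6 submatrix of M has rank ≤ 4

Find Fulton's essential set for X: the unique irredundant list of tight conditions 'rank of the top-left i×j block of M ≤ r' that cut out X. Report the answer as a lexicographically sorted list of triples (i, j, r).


Propagating the 23 rank bounds to every northwest block:

  i=1: 0, 0, 0, 1, 1, 1, 1, 1, 1
  i=2: 0, 0, 0, 1, 1, 1, 2, 2, 2
  i=3: 0, 1, 1, 2, 2, 2, 3, 3, 3
  i=4: 1, 2, 2, 3, 3, 3, 4, 4, 4
  i=5: 1, 2, 2, 3, 4, 4, 5, 5, 5
  i=6: 1, 2, 2, 3, 4, 4, 5, 6, 6
  i=7: 1, 2, 2, 3, 4, 5, 6, 7, 7
  i=8: 1, 2, 3, 4, 5, 6, 7, 8, 8
  i=9: 1, 2, 3, 4, 5, 6, 7, 8, 9

reading off 1-entries of Δ²R: w = (4, 7, 2, 1, 5, 8, 6, 3, 9).

Fulton essential set (5 of the 13 Rothe cells):

[(2, 3, 0), (2, 6, 1), (3, 1, 0), (6, 6, 4), (7, 3, 2)]


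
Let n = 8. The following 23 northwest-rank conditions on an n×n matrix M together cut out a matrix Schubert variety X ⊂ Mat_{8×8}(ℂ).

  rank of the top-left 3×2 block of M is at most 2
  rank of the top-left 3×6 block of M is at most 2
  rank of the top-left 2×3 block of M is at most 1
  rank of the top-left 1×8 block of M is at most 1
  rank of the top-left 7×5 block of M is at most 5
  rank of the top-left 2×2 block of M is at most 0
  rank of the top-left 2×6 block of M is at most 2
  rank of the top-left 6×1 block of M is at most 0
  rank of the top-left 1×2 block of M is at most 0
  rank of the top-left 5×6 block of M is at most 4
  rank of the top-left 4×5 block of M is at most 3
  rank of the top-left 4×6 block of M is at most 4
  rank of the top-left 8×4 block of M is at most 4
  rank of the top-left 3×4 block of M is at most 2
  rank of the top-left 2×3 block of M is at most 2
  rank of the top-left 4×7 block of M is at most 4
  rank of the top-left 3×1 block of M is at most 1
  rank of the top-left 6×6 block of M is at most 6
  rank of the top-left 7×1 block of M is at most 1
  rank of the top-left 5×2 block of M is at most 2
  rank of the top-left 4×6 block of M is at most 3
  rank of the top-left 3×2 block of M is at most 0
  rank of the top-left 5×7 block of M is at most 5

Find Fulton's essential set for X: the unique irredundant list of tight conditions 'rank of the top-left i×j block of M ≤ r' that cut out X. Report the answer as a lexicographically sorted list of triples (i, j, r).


Computing R[i][j] = min implied NW-rank bound (n=8, 23 conditions):

  row 1: 0 | 0 | 1 | 1 | 1 | 1 | 1 | 1
  row 2: 0 | 0 | 1 | 2 | 2 | 2 | 2 | 2
  row 3: 0 | 0 | 1 | 2 | 2 | 2 | 3 | 3
  row 4: 0 | 1 | 2 | 3 | 3 | 3 | 4 | 4
  row 5: 0 | 1 | 2 | 3 | 4 | 4 | 5 | 5
  row 6: 0 | 1 | 2 | 3 | 4 | 5 | 6 | 6
  row 7: 1 | 2 | 3 | 4 | 5 | 6 | 7 | 7
  row 8: 1 | 2 | 3 | 4 | 5 | 6 | 7 | 8

so w = (3, 4, 7, 2, 5, 6, 1, 8).

Rothe diagram D(w) (11 cells), 3 SE-corners (essential conditions):

[(3, 2, 0), (3, 6, 2), (6, 1, 0)]


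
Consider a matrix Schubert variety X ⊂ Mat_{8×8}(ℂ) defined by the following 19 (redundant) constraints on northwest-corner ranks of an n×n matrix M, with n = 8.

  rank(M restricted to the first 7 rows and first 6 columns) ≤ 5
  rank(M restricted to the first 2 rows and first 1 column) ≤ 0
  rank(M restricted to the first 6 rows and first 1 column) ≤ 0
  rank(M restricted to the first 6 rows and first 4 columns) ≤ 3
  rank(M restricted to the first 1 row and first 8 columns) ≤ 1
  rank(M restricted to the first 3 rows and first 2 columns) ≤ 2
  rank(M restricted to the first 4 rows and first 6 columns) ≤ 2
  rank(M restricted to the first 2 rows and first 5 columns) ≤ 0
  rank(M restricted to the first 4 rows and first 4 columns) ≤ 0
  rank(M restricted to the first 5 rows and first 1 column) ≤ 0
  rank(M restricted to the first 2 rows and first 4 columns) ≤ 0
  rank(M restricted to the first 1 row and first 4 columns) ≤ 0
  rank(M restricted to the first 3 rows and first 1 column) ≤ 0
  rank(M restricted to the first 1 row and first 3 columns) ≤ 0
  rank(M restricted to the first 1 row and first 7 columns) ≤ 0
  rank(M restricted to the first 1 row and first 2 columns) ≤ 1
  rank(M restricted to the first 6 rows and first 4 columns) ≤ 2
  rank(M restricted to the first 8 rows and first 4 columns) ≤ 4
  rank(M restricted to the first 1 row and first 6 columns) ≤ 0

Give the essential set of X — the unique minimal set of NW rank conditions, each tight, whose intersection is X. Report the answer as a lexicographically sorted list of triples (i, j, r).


Recovering R(i,j) via the rank-extension bound from the 19 conditions:

  row 1: 0 | 0 | 0 | 0 | 0 | 0 | 0 | 1
  row 2: 0 | 0 | 0 | 0 | 0 | 1 | 1 | 2
  row 3: 0 | 0 | 0 | 0 | 1 | 2 | 2 | 3
  row 4: 0 | 0 | 0 | 0 | 1 | 2 | 3 | 4
  row 5: 0 | 1 | 1 | 1 | 2 | 3 | 4 | 5
  row 6: 0 | 1 | 2 | 2 | 3 | 4 | 5 | 6
  row 7: 1 | 2 | 3 | 3 | 4 | 5 | 6 | 7
  row 8: 1 | 2 | 3 | 4 | 5 | 6 | 7 | 8

giving w = (8, 6, 5, 7, 2, 3, 1, 4) via Δ²R.

Rothe diagram D(w) (22 cells), 4 SE-corners (essential conditions):

[(1, 7, 0), (2, 5, 0), (4, 4, 0), (6, 1, 0)]


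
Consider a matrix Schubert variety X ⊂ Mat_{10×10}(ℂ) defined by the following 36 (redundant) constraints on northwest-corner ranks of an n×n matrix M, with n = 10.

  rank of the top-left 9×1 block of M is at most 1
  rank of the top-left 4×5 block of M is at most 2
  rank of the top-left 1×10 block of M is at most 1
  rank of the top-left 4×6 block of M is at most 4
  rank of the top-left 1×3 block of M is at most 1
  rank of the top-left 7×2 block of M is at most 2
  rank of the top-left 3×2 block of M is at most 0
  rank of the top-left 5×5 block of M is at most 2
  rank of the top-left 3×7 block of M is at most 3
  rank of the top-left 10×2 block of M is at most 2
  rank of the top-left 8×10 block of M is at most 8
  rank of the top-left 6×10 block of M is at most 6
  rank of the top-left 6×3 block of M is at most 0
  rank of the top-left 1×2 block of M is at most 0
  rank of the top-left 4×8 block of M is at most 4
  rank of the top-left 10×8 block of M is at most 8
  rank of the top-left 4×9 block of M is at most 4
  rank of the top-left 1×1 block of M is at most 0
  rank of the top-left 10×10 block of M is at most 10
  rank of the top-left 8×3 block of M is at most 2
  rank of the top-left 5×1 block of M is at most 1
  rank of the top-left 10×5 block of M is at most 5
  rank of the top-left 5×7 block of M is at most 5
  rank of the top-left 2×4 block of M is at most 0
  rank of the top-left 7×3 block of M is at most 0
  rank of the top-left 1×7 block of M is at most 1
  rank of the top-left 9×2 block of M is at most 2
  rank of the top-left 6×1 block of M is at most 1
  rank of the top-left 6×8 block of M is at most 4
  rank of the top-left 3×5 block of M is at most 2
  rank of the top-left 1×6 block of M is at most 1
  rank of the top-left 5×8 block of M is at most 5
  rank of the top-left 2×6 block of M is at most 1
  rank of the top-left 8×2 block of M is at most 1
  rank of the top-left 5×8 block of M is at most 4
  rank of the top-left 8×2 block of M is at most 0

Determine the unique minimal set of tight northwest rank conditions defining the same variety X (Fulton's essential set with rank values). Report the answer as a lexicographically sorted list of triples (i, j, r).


Rank table r_w(10×10) implied by the 36 constraints:

  0, 0, 0, 0, 1, 1, 1, 1, 1, 1
  0, 0, 0, 0, 1, 1, 2, 2, 2, 2
  0, 0, 0, 1, 2, 2, 3, 3, 3, 3
  0, 0, 0, 1, 2, 3, 4, 4, 4, 4
  0, 0, 0, 1, 2, 3, 4, 4, 5, 5
  0, 0, 0, 1, 2, 3, 4, 4, 5, 6
  0, 0, 0, 1, 2, 3, 4, 5, 6, 7
  0, 0, 1, 2, 3, 4, 5, 6, 7, 8
  1, 1, 2, 3, 4, 5, 6, 7, 8, 9
  1, 2, 3, 4, 5, 6, 7, 8, 9, 10

hence w(1..10) = (5, 7, 4, 6, 9, 10, 8, 3, 1, 2).

5 SE-corners of the 28-cell Rothe diagram give Ess(w):

[(2, 4, 0), (2, 6, 1), (6, 8, 4), (7, 3, 0), (8, 2, 0)]


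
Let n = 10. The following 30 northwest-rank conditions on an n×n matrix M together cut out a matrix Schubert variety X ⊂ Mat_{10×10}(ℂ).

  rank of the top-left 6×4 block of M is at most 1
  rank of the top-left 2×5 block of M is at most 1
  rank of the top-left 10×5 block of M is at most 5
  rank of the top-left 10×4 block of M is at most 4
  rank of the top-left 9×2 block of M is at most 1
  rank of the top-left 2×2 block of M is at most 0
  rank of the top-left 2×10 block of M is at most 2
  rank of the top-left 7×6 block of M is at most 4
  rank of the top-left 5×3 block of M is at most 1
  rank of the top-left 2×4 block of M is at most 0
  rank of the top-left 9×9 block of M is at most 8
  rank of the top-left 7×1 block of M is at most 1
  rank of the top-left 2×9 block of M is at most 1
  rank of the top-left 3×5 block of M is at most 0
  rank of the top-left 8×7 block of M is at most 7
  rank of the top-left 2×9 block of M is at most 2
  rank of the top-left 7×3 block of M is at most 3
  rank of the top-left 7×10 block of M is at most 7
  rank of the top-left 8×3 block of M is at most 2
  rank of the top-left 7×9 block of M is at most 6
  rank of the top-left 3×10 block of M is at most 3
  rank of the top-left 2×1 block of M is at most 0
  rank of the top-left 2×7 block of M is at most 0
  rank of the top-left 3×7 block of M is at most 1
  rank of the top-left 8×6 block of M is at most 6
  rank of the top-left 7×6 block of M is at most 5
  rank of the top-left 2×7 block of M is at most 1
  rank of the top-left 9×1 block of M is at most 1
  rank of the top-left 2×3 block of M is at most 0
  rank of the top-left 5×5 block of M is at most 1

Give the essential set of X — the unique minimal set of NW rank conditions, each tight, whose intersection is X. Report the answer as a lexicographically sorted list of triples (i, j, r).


Computing R[i][j] = min implied NW-rank bound (n=10, 30 conditions):

  R[1]: 0 0 0 0 0 0 0 1 1 1
  R[2]: 0 0 0 0 0 0 0 1 1 2
  R[3]: 0 0 0 0 0 1 1 2 2 3
  R[4]: 1 1 1 1 1 2 2 3 3 4
  R[5]: 1 1 1 1 1 2 3 4 4 5
  R[6]: 1 1 1 1 2 3 4 5 5 6
  R[7]: 1 1 2 2 3 4 5 6 6 7
  R[8]: 1 1 2 3 4 5 6 7 7 8
  R[9]: 1 1 2 3 4 5 6 7 8 9
  R[10]: 1 2 3 4 5 6 7 8 9 10

so w = (8, 10, 6, 1, 7, 5, 3, 4, 9, 2).

|D(w)|=30, |Ess(w)|=6:

[(2, 7, 0), (2, 9, 1), (3, 5, 0), (5, 5, 1), (6, 4, 1), (9, 2, 1)]


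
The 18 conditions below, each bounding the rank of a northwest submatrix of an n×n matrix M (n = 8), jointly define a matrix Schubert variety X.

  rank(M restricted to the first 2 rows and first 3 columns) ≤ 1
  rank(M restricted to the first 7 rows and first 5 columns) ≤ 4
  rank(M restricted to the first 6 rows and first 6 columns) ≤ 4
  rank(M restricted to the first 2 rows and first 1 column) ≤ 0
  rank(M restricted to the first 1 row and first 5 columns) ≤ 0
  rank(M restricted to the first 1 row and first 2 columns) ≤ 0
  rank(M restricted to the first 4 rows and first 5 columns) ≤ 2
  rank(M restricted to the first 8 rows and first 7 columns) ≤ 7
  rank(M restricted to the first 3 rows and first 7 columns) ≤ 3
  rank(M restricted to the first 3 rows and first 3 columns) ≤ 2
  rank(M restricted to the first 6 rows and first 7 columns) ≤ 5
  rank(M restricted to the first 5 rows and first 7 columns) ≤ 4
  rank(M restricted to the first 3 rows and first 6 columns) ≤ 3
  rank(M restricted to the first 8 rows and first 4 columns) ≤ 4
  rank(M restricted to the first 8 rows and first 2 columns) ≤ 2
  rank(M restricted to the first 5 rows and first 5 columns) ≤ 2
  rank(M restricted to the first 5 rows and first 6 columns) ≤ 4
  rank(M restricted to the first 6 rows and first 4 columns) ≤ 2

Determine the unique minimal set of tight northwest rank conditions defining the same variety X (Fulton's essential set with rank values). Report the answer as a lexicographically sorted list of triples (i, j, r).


Computing R[i][j] = min implied NW-rank bound (n=8, 18 conditions):

  row 1: 0 | 0 | 0 | 0 | 0 | 1 | 1 | 1
  row 2: 0 | 1 | 1 | 1 | 1 | 2 | 2 | 2
  row 3: 1 | 2 | 2 | 2 | 2 | 3 | 3 | 3
  row 4: 1 | 2 | 2 | 2 | 2 | 3 | 4 | 4
  row 5: 1 | 2 | 2 | 2 | 2 | 3 | 4 | 5
  row 6: 1 | 2 | 2 | 2 | 3 | 4 | 5 | 6
  row 7: 1 | 2 | 3 | 3 | 4 | 5 | 6 | 7
  row 8: 1 | 2 | 3 | 4 | 5 | 6 | 7 | 8

hence w(1..8) = (6, 2, 1, 7, 8, 5, 3, 4).

|D(w)|=14, |Ess(w)|=4:

[(1, 5, 0), (2, 1, 0), (5, 5, 2), (6, 4, 2)]
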